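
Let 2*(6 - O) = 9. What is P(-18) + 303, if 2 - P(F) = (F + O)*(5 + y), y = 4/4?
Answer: 404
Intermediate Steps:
O = 3/2 (O = 6 - ½*9 = 6 - 9/2 = 3/2 ≈ 1.5000)
y = 1 (y = 4*(¼) = 1)
P(F) = -7 - 6*F (P(F) = 2 - (F + 3/2)*(5 + 1) = 2 - (3/2 + F)*6 = 2 - (9 + 6*F) = 2 + (-9 - 6*F) = -7 - 6*F)
P(-18) + 303 = (-7 - 6*(-18)) + 303 = (-7 + 108) + 303 = 101 + 303 = 404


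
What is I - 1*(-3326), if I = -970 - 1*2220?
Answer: 136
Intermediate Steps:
I = -3190 (I = -970 - 2220 = -3190)
I - 1*(-3326) = -3190 - 1*(-3326) = -3190 + 3326 = 136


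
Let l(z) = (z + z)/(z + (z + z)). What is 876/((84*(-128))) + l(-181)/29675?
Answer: -6497033/79766400 ≈ -0.081451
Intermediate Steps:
l(z) = 2/3 (l(z) = (2*z)/(z + 2*z) = (2*z)/((3*z)) = (2*z)*(1/(3*z)) = 2/3)
876/((84*(-128))) + l(-181)/29675 = 876/((84*(-128))) + (2/3)/29675 = 876/(-10752) + (2/3)*(1/29675) = 876*(-1/10752) + 2/89025 = -73/896 + 2/89025 = -6497033/79766400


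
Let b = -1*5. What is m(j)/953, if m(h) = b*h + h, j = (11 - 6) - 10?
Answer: 20/953 ≈ 0.020986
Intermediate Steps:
b = -5
j = -5 (j = 5 - 10 = -5)
m(h) = -4*h (m(h) = -5*h + h = -4*h)
m(j)/953 = -4*(-5)/953 = 20*(1/953) = 20/953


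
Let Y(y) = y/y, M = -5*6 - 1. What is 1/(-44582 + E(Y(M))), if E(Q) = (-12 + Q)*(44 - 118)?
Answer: -1/43768 ≈ -2.2848e-5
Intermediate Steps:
M = -31 (M = -30 - 1 = -31)
Y(y) = 1
E(Q) = 888 - 74*Q (E(Q) = (-12 + Q)*(-74) = 888 - 74*Q)
1/(-44582 + E(Y(M))) = 1/(-44582 + (888 - 74*1)) = 1/(-44582 + (888 - 74)) = 1/(-44582 + 814) = 1/(-43768) = -1/43768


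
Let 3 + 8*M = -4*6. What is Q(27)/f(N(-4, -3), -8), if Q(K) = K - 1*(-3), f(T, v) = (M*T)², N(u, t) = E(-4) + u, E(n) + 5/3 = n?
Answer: 640/22707 ≈ 0.028185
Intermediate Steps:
M = -27/8 (M = -3/8 + (-4*6)/8 = -3/8 + (⅛)*(-24) = -3/8 - 3 = -27/8 ≈ -3.3750)
E(n) = -5/3 + n
N(u, t) = -17/3 + u (N(u, t) = (-5/3 - 4) + u = -17/3 + u)
f(T, v) = 729*T²/64 (f(T, v) = (-27*T/8)² = 729*T²/64)
Q(K) = 3 + K (Q(K) = K + 3 = 3 + K)
Q(27)/f(N(-4, -3), -8) = (3 + 27)/((729*(-17/3 - 4)²/64)) = 30/((729*(-29/3)²/64)) = 30/(((729/64)*(841/9))) = 30/(68121/64) = 30*(64/68121) = 640/22707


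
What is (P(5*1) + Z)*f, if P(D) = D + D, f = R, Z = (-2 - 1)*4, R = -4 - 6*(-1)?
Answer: -4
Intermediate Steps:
R = 2 (R = -4 + 6 = 2)
Z = -12 (Z = -3*4 = -12)
f = 2
P(D) = 2*D
(P(5*1) + Z)*f = (2*(5*1) - 12)*2 = (2*5 - 12)*2 = (10 - 12)*2 = -2*2 = -4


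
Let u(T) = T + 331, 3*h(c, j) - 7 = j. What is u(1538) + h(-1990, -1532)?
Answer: 4082/3 ≈ 1360.7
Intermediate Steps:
h(c, j) = 7/3 + j/3
u(T) = 331 + T
u(1538) + h(-1990, -1532) = (331 + 1538) + (7/3 + (⅓)*(-1532)) = 1869 + (7/3 - 1532/3) = 1869 - 1525/3 = 4082/3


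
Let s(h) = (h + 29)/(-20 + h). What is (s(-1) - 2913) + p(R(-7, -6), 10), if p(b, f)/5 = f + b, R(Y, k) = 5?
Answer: -8518/3 ≈ -2839.3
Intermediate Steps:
p(b, f) = 5*b + 5*f (p(b, f) = 5*(f + b) = 5*(b + f) = 5*b + 5*f)
s(h) = (29 + h)/(-20 + h)
(s(-1) - 2913) + p(R(-7, -6), 10) = ((29 - 1)/(-20 - 1) - 2913) + (5*5 + 5*10) = (28/(-21) - 2913) + (25 + 50) = (-1/21*28 - 2913) + 75 = (-4/3 - 2913) + 75 = -8743/3 + 75 = -8518/3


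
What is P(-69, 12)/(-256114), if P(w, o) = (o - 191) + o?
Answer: 167/256114 ≈ 0.00065205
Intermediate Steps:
P(w, o) = -191 + 2*o (P(w, o) = (-191 + o) + o = -191 + 2*o)
P(-69, 12)/(-256114) = (-191 + 2*12)/(-256114) = (-191 + 24)*(-1/256114) = -167*(-1/256114) = 167/256114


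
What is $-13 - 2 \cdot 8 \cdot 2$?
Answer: $-45$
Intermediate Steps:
$-13 - 2 \cdot 8 \cdot 2 = -13 - 32 = -45$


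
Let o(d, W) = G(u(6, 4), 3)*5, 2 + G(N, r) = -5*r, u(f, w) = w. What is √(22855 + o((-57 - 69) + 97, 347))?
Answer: 3*√2530 ≈ 150.90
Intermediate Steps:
G(N, r) = -2 - 5*r
o(d, W) = -85 (o(d, W) = (-2 - 5*3)*5 = (-2 - 15)*5 = -17*5 = -85)
√(22855 + o((-57 - 69) + 97, 347)) = √(22855 - 85) = √22770 = 3*√2530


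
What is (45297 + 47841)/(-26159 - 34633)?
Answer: -15523/10132 ≈ -1.5321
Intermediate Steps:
(45297 + 47841)/(-26159 - 34633) = 93138/(-60792) = 93138*(-1/60792) = -15523/10132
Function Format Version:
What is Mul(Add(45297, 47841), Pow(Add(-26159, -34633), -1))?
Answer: Rational(-15523, 10132) ≈ -1.5321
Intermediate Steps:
Mul(Add(45297, 47841), Pow(Add(-26159, -34633), -1)) = Mul(93138, Pow(-60792, -1)) = Mul(93138, Rational(-1, 60792)) = Rational(-15523, 10132)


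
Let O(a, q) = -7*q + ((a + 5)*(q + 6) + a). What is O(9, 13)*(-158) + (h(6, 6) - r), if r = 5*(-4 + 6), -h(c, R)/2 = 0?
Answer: -29082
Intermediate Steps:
h(c, R) = 0 (h(c, R) = -2*0 = 0)
r = 10 (r = 5*2 = 10)
O(a, q) = a - 7*q + (5 + a)*(6 + q) (O(a, q) = -7*q + ((5 + a)*(6 + q) + a) = -7*q + (a + (5 + a)*(6 + q)) = a - 7*q + (5 + a)*(6 + q))
O(9, 13)*(-158) + (h(6, 6) - r) = (30 - 2*13 + 7*9 + 9*13)*(-158) + (0 - 1*10) = (30 - 26 + 63 + 117)*(-158) + (0 - 10) = 184*(-158) - 10 = -29072 - 10 = -29082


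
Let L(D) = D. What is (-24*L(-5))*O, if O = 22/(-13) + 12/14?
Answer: -9120/91 ≈ -100.22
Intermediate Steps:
O = -76/91 (O = 22*(-1/13) + 12*(1/14) = -22/13 + 6/7 = -76/91 ≈ -0.83517)
(-24*L(-5))*O = -24*(-5)*(-76/91) = 120*(-76/91) = -9120/91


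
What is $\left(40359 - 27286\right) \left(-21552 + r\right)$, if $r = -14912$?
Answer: $-476693872$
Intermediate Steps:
$\left(40359 - 27286\right) \left(-21552 + r\right) = \left(40359 - 27286\right) \left(-21552 - 14912\right) = 13073 \left(-36464\right) = -476693872$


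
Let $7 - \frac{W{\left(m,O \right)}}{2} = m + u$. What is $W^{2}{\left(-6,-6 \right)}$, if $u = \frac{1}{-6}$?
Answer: $\frac{6241}{9} \approx 693.44$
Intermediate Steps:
$u = - \frac{1}{6} \approx -0.16667$
$W{\left(m,O \right)} = \frac{43}{3} - 2 m$ ($W{\left(m,O \right)} = 14 - 2 \left(m - \frac{1}{6}\right) = 14 - 2 \left(- \frac{1}{6} + m\right) = 14 - \left(- \frac{1}{3} + 2 m\right) = \frac{43}{3} - 2 m$)
$W^{2}{\left(-6,-6 \right)} = \left(\frac{43}{3} - -12\right)^{2} = \left(\frac{43}{3} + 12\right)^{2} = \left(\frac{79}{3}\right)^{2} = \frac{6241}{9}$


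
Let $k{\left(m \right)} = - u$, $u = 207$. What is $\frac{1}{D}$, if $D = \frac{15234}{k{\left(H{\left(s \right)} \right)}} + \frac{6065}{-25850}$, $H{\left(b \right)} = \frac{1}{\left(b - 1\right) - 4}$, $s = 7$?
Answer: $- \frac{356730}{26336957} \approx -0.013545$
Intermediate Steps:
$H{\left(b \right)} = \frac{1}{-5 + b}$ ($H{\left(b \right)} = \frac{1}{\left(-1 + b\right) - 4} = \frac{1}{-5 + b}$)
$k{\left(m \right)} = -207$ ($k{\left(m \right)} = \left(-1\right) 207 = -207$)
$D = - \frac{26336957}{356730}$ ($D = \frac{15234}{-207} + \frac{6065}{-25850} = 15234 \left(- \frac{1}{207}\right) + 6065 \left(- \frac{1}{25850}\right) = - \frac{5078}{69} - \frac{1213}{5170} = - \frac{26336957}{356730} \approx -73.829$)
$\frac{1}{D} = \frac{1}{- \frac{26336957}{356730}} = - \frac{356730}{26336957}$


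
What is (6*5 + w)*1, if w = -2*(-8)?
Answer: 46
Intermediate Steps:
w = 16
(6*5 + w)*1 = (6*5 + 16)*1 = (30 + 16)*1 = 46*1 = 46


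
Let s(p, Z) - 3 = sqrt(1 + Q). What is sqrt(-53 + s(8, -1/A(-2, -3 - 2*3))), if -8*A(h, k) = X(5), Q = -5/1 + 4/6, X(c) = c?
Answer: sqrt(-450 + 3*I*sqrt(30))/3 ≈ 0.12908 + 7.0722*I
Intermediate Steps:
Q = -13/3 (Q = -5*1 + 4*(1/6) = -5 + 2/3 = -13/3 ≈ -4.3333)
A(h, k) = -5/8 (A(h, k) = -1/8*5 = -5/8)
s(p, Z) = 3 + I*sqrt(30)/3 (s(p, Z) = 3 + sqrt(1 - 13/3) = 3 + sqrt(-10/3) = 3 + I*sqrt(30)/3)
sqrt(-53 + s(8, -1/A(-2, -3 - 2*3))) = sqrt(-53 + (3 + I*sqrt(30)/3)) = sqrt(-50 + I*sqrt(30)/3)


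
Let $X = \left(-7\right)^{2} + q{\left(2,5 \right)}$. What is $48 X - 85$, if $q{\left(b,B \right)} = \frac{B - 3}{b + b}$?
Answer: $2291$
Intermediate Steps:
$q{\left(b,B \right)} = \frac{-3 + B}{2 b}$
$X = \frac{99}{2}$ ($X = \left(-7\right)^{2} + \frac{-3 + 5}{2 \cdot 2} = 49 + \frac{1}{2} \cdot \frac{1}{2} \cdot 2 = 49 + \frac{1}{2} = \frac{99}{2} \approx 49.5$)
$48 X - 85 = 48 \cdot \frac{99}{2} - 85 = 2376 - 85 = 2291$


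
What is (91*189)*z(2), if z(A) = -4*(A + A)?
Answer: -275184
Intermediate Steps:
z(A) = -8*A
(91*189)*z(2) = (91*189)*(-8*2) = 17199*(-16) = -275184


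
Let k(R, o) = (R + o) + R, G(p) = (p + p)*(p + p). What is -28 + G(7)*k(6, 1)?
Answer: 2520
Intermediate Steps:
G(p) = 4*p² (G(p) = (2*p)*(2*p) = 4*p²)
k(R, o) = o + 2*R
-28 + G(7)*k(6, 1) = -28 + (4*7²)*(1 + 2*6) = -28 + (4*49)*(1 + 12) = -28 + 196*13 = -28 + 2548 = 2520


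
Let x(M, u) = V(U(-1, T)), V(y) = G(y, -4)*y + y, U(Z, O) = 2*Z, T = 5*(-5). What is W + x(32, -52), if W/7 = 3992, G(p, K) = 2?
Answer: 27938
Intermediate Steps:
T = -25
V(y) = 3*y (V(y) = 2*y + y = 3*y)
x(M, u) = -6 (x(M, u) = 3*(2*(-1)) = 3*(-2) = -6)
W = 27944 (W = 7*3992 = 27944)
W + x(32, -52) = 27944 - 6 = 27938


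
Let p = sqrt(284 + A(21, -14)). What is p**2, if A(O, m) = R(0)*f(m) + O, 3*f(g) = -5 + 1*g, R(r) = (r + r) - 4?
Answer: 991/3 ≈ 330.33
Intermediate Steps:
R(r) = -4 + 2*r (R(r) = 2*r - 4 = -4 + 2*r)
f(g) = -5/3 + g/3 (f(g) = (-5 + 1*g)/3 = (-5 + g)/3 = -5/3 + g/3)
A(O, m) = 20/3 + O - 4*m/3 (A(O, m) = (-4 + 2*0)*(-5/3 + m/3) + O = (-4 + 0)*(-5/3 + m/3) + O = -4*(-5/3 + m/3) + O = (20/3 - 4*m/3) + O = 20/3 + O - 4*m/3)
p = sqrt(2973)/3 (p = sqrt(284 + (20/3 + 21 - 4/3*(-14))) = sqrt(284 + (20/3 + 21 + 56/3)) = sqrt(284 + 139/3) = sqrt(991/3) = sqrt(2973)/3 ≈ 18.175)
p**2 = (sqrt(2973)/3)**2 = 991/3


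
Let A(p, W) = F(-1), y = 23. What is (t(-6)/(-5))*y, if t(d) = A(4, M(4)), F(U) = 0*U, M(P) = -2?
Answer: 0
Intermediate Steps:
F(U) = 0
A(p, W) = 0
t(d) = 0
(t(-6)/(-5))*y = (0/(-5))*23 = (0*(-⅕))*23 = 0*23 = 0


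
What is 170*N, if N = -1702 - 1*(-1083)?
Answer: -105230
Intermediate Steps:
N = -619 (N = -1702 + 1083 = -619)
170*N = 170*(-619) = -105230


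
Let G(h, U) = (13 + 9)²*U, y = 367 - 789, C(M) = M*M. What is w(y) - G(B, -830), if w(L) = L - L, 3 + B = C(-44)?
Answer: 401720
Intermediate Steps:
C(M) = M²
y = -422
B = 1933 (B = -3 + (-44)² = -3 + 1936 = 1933)
G(h, U) = 484*U (G(h, U) = 22²*U = 484*U)
w(L) = 0
w(y) - G(B, -830) = 0 - 484*(-830) = 0 - 1*(-401720) = 0 + 401720 = 401720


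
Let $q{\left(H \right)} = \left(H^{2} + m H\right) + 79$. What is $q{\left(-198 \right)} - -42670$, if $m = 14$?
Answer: $79181$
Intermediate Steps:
$q{\left(H \right)} = 79 + H^{2} + 14 H$ ($q{\left(H \right)} = \left(H^{2} + 14 H\right) + 79 = 79 + H^{2} + 14 H$)
$q{\left(-198 \right)} - -42670 = \left(79 + \left(-198\right)^{2} + 14 \left(-198\right)\right) - -42670 = \left(79 + 39204 - 2772\right) + 42670 = 36511 + 42670 = 79181$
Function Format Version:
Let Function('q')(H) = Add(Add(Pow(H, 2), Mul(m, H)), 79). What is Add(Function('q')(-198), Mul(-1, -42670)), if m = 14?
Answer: 79181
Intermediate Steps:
Function('q')(H) = Add(79, Pow(H, 2), Mul(14, H)) (Function('q')(H) = Add(Add(Pow(H, 2), Mul(14, H)), 79) = Add(79, Pow(H, 2), Mul(14, H)))
Add(Function('q')(-198), Mul(-1, -42670)) = Add(Add(79, Pow(-198, 2), Mul(14, -198)), Mul(-1, -42670)) = Add(Add(79, 39204, -2772), 42670) = Add(36511, 42670) = 79181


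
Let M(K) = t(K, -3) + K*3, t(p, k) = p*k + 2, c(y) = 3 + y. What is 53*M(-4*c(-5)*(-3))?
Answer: 106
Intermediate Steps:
t(p, k) = 2 + k*p (t(p, k) = k*p + 2 = 2 + k*p)
M(K) = 2 (M(K) = (2 - 3*K) + K*3 = (2 - 3*K) + 3*K = 2)
53*M(-4*c(-5)*(-3)) = 53*2 = 106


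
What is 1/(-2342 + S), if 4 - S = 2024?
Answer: -1/4362 ≈ -0.00022925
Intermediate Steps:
S = -2020 (S = 4 - 1*2024 = 4 - 2024 = -2020)
1/(-2342 + S) = 1/(-2342 - 2020) = 1/(-4362) = -1/4362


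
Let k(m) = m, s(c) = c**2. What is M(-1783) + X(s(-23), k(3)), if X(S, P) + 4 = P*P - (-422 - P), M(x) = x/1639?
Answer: 702987/1639 ≈ 428.91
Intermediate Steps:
M(x) = x/1639 (M(x) = x*(1/1639) = x/1639)
X(S, P) = 418 + P + P**2 (X(S, P) = -4 + (P*P - (-422 - P)) = -4 + (P**2 + (422 + P)) = -4 + (422 + P + P**2) = 418 + P + P**2)
M(-1783) + X(s(-23), k(3)) = (1/1639)*(-1783) + (418 + 3 + 3**2) = -1783/1639 + (418 + 3 + 9) = -1783/1639 + 430 = 702987/1639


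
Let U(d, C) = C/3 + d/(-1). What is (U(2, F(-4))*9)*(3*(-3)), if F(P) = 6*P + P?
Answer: 918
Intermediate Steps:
F(P) = 7*P
U(d, C) = -d + C/3 (U(d, C) = C*(⅓) + d*(-1) = C/3 - d = -d + C/3)
(U(2, F(-4))*9)*(3*(-3)) = ((-1*2 + (7*(-4))/3)*9)*(3*(-3)) = ((-2 + (⅓)*(-28))*9)*(-9) = ((-2 - 28/3)*9)*(-9) = -34/3*9*(-9) = -102*(-9) = 918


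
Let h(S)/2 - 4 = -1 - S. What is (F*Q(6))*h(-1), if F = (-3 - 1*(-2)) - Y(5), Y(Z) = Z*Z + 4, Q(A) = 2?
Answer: -480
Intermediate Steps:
h(S) = 6 - 2*S (h(S) = 8 + 2*(-1 - S) = 8 + (-2 - 2*S) = 6 - 2*S)
Y(Z) = 4 + Z² (Y(Z) = Z² + 4 = 4 + Z²)
F = -30 (F = (-3 - 1*(-2)) - (4 + 5²) = (-3 + 2) - (4 + 25) = -1 - 1*29 = -1 - 29 = -30)
(F*Q(6))*h(-1) = (-30*2)*(6 - 2*(-1)) = -60*(6 + 2) = -60*8 = -480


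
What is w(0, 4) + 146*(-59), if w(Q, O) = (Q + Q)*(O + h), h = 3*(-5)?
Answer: -8614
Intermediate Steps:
h = -15
w(Q, O) = 2*Q*(-15 + O) (w(Q, O) = (Q + Q)*(O - 15) = (2*Q)*(-15 + O) = 2*Q*(-15 + O))
w(0, 4) + 146*(-59) = 2*0*(-15 + 4) + 146*(-59) = 2*0*(-11) - 8614 = 0 - 8614 = -8614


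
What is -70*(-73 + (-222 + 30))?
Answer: 18550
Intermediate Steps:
-70*(-73 + (-222 + 30)) = -70*(-73 - 192) = -70*(-265) = 18550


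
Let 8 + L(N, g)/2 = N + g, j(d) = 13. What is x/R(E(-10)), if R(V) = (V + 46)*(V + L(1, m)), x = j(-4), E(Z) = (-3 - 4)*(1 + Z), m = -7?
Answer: 13/3815 ≈ 0.0034076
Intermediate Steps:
E(Z) = -7 - 7*Z (E(Z) = -7*(1 + Z) = -7 - 7*Z)
L(N, g) = -16 + 2*N + 2*g (L(N, g) = -16 + 2*(N + g) = -16 + (2*N + 2*g) = -16 + 2*N + 2*g)
x = 13
R(V) = (-28 + V)*(46 + V) (R(V) = (V + 46)*(V + (-16 + 2*1 + 2*(-7))) = (46 + V)*(V + (-16 + 2 - 14)) = (46 + V)*(V - 28) = (46 + V)*(-28 + V) = (-28 + V)*(46 + V))
x/R(E(-10)) = 13/(-1288 + (-7 - 7*(-10))² + 18*(-7 - 7*(-10))) = 13/(-1288 + (-7 + 70)² + 18*(-7 + 70)) = 13/(-1288 + 63² + 18*63) = 13/(-1288 + 3969 + 1134) = 13/3815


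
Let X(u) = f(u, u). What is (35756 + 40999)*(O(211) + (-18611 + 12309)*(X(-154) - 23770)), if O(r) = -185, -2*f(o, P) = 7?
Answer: 11499465723060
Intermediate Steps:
f(o, P) = -7/2 (f(o, P) = -1/2*7 = -7/2)
X(u) = -7/2
(35756 + 40999)*(O(211) + (-18611 + 12309)*(X(-154) - 23770)) = (35756 + 40999)*(-185 + (-18611 + 12309)*(-7/2 - 23770)) = 76755*(-185 - 6302*(-47547/2)) = 76755*(-185 + 149820597) = 76755*149820412 = 11499465723060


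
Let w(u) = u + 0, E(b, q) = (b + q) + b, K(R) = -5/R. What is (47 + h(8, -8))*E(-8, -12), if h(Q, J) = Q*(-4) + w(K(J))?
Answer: -875/2 ≈ -437.50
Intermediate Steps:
E(b, q) = q + 2*b
w(u) = u
h(Q, J) = -5/J - 4*Q (h(Q, J) = Q*(-4) - 5/J = -4*Q - 5/J = -5/J - 4*Q)
(47 + h(8, -8))*E(-8, -12) = (47 + (-5/(-8) - 4*8))*(-12 + 2*(-8)) = (47 + (-5*(-⅛) - 32))*(-12 - 16) = (47 + (5/8 - 32))*(-28) = (47 - 251/8)*(-28) = (125/8)*(-28) = -875/2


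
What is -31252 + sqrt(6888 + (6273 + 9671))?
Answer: -31252 + 4*sqrt(1427) ≈ -31101.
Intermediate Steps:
-31252 + sqrt(6888 + (6273 + 9671)) = -31252 + sqrt(6888 + 15944) = -31252 + sqrt(22832) = -31252 + 4*sqrt(1427)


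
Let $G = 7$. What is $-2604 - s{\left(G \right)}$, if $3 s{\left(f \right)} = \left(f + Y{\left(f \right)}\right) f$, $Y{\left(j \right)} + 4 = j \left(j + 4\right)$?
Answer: $- \frac{8372}{3} \approx -2790.7$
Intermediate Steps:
$Y{\left(j \right)} = -4 + j \left(4 + j\right)$ ($Y{\left(j \right)} = -4 + j \left(j + 4\right) = -4 + j \left(4 + j\right)$)
$s{\left(f \right)} = \frac{f \left(-4 + f^{2} + 5 f\right)}{3}$ ($s{\left(f \right)} = \frac{\left(f + \left(-4 + f^{2} + 4 f\right)\right) f}{3} = \frac{\left(-4 + f^{2} + 5 f\right) f}{3} = \frac{f \left(-4 + f^{2} + 5 f\right)}{3}$)
$-2604 - s{\left(G \right)} = -2604 - \frac{1}{3} \cdot 7 \left(-4 + 7^{2} + 5 \cdot 7\right) = -2604 - \frac{1}{3} \cdot 7 \left(-4 + 49 + 35\right) = -2604 - \frac{1}{3} \cdot 7 \cdot 80 = -2604 - \frac{560}{3} = - \frac{8372}{3}$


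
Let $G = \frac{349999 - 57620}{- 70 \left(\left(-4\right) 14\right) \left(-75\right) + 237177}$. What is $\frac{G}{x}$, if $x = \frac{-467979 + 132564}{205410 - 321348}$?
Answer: $- \frac{3766426278}{2117698505} \approx -1.7785$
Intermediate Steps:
$x = \frac{111805}{38646}$ ($x = - \frac{335415}{-115938} = \left(-335415\right) \left(- \frac{1}{115938}\right) = \frac{111805}{38646} \approx 2.8931$)
$G = - \frac{292379}{56823}$ ($G = \frac{292379}{\left(-70\right) \left(-56\right) \left(-75\right) + 237177} = \frac{292379}{3920 \left(-75\right) + 237177} = \frac{292379}{-294000 + 237177} = \frac{292379}{-56823} = 292379 \left(- \frac{1}{56823}\right) = - \frac{292379}{56823} \approx -5.1454$)
$\frac{G}{x} = - \frac{292379}{56823 \cdot \frac{111805}{38646}} = \left(- \frac{292379}{56823}\right) \frac{38646}{111805} = - \frac{3766426278}{2117698505}$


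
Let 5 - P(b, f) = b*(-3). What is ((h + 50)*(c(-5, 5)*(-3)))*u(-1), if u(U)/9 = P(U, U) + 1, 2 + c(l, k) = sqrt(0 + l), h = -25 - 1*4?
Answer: 3402 - 1701*I*sqrt(5) ≈ 3402.0 - 3803.6*I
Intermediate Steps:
h = -29 (h = -25 - 4 = -29)
P(b, f) = 5 + 3*b (P(b, f) = 5 - b*(-3) = 5 - (-3)*b = 5 + 3*b)
c(l, k) = -2 + sqrt(l) (c(l, k) = -2 + sqrt(0 + l) = -2 + sqrt(l))
u(U) = 54 + 27*U (u(U) = 9*((5 + 3*U) + 1) = 9*(6 + 3*U) = 54 + 27*U)
((h + 50)*(c(-5, 5)*(-3)))*u(-1) = ((-29 + 50)*((-2 + sqrt(-5))*(-3)))*(54 + 27*(-1)) = (21*((-2 + I*sqrt(5))*(-3)))*(54 - 27) = (21*(6 - 3*I*sqrt(5)))*27 = (126 - 63*I*sqrt(5))*27 = 3402 - 1701*I*sqrt(5)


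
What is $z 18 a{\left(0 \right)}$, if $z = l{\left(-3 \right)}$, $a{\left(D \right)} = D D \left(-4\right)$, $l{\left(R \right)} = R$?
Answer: $0$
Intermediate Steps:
$a{\left(D \right)} = - 4 D^{2}$ ($a{\left(D \right)} = D^{2} \left(-4\right) = - 4 D^{2}$)
$z = -3$
$z 18 a{\left(0 \right)} = \left(-3\right) 18 \left(- 4 \cdot 0^{2}\right) = - 54 \left(\left(-4\right) 0\right) = \left(-54\right) 0 = 0$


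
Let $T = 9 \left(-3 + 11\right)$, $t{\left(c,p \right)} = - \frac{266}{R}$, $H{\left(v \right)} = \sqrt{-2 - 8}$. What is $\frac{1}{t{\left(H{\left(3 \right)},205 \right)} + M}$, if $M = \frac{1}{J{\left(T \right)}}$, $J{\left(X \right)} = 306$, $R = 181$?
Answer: $- \frac{55386}{81215} \approx -0.68197$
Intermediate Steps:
$H{\left(v \right)} = i \sqrt{10}$ ($H{\left(v \right)} = \sqrt{-10} = i \sqrt{10}$)
$t{\left(c,p \right)} = - \frac{266}{181}$
$T = 72$ ($T = 9 \cdot 8 = 72$)
$M = \frac{1}{306} \approx 0.003268$
$\frac{1}{t{\left(H{\left(3 \right)},205 \right)} + M} = \frac{1}{- \frac{266}{181} + \frac{1}{306}} = \frac{1}{- \frac{81215}{55386}} = - \frac{55386}{81215}$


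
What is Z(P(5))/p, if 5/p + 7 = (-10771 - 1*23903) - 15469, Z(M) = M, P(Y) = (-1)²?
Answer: -10030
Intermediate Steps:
P(Y) = 1
p = -1/10030 (p = 5/(-7 + ((-10771 - 1*23903) - 15469)) = 5/(-7 + ((-10771 - 23903) - 15469)) = 5/(-7 + (-34674 - 15469)) = 5/(-7 - 50143) = 5/(-50150) = 5*(-1/50150) = -1/10030 ≈ -9.9701e-5)
Z(P(5))/p = 1/(-1/10030) = 1*(-10030) = -10030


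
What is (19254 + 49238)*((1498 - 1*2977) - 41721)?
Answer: -2958854400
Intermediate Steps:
(19254 + 49238)*((1498 - 1*2977) - 41721) = 68492*((1498 - 2977) - 41721) = 68492*(-1479 - 41721) = 68492*(-43200) = -2958854400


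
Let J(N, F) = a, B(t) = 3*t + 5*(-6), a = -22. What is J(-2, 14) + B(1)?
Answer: -49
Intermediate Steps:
B(t) = -30 + 3*t (B(t) = 3*t - 30 = -30 + 3*t)
J(N, F) = -22
J(-2, 14) + B(1) = -22 + (-30 + 3*1) = -22 + (-30 + 3) = -22 - 27 = -49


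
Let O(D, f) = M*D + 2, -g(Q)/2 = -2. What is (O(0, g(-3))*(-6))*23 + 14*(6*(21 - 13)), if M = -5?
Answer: 396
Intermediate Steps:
g(Q) = 4 (g(Q) = -2*(-2) = 4)
O(D, f) = 2 - 5*D (O(D, f) = -5*D + 2 = 2 - 5*D)
(O(0, g(-3))*(-6))*23 + 14*(6*(21 - 13)) = ((2 - 5*0)*(-6))*23 + 14*(6*(21 - 13)) = ((2 + 0)*(-6))*23 + 14*(6*8) = (2*(-6))*23 + 14*48 = -12*23 + 672 = -276 + 672 = 396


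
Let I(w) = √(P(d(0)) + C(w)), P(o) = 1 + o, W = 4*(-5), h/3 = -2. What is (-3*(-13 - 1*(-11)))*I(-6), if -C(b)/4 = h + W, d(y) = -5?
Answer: 60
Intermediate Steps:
h = -6 (h = 3*(-2) = -6)
W = -20
C(b) = 104 (C(b) = -4*(-6 - 20) = -4*(-26) = 104)
I(w) = 10 (I(w) = √((1 - 5) + 104) = √(-4 + 104) = √100 = 10)
(-3*(-13 - 1*(-11)))*I(-6) = -3*(-13 - 1*(-11))*10 = -3*(-13 + 11)*10 = -3*(-2)*10 = 6*10 = 60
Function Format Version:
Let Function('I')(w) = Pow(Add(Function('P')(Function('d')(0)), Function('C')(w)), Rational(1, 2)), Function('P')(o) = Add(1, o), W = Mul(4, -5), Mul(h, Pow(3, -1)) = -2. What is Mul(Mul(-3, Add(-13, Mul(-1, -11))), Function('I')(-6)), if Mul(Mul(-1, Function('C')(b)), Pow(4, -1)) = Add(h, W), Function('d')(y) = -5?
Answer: 60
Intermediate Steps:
h = -6 (h = Mul(3, -2) = -6)
W = -20
Function('C')(b) = 104 (Function('C')(b) = Mul(-4, Add(-6, -20)) = Mul(-4, -26) = 104)
Function('I')(w) = 10 (Function('I')(w) = Pow(Add(Add(1, -5), 104), Rational(1, 2)) = Pow(Add(-4, 104), Rational(1, 2)) = Pow(100, Rational(1, 2)) = 10)
Mul(Mul(-3, Add(-13, Mul(-1, -11))), Function('I')(-6)) = Mul(Mul(-3, Add(-13, Mul(-1, -11))), 10) = Mul(Mul(-3, Add(-13, 11)), 10) = Mul(Mul(-3, -2), 10) = Mul(6, 10) = 60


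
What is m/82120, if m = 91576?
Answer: 11447/10265 ≈ 1.1151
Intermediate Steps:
m/82120 = 91576/82120 = 91576*(1/82120) = 11447/10265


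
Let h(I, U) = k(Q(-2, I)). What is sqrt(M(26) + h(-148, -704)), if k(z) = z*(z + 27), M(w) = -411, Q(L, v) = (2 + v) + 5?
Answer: sqrt(15663) ≈ 125.15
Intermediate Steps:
Q(L, v) = 7 + v
k(z) = z*(27 + z)
h(I, U) = (7 + I)*(34 + I) (h(I, U) = (7 + I)*(27 + (7 + I)) = (7 + I)*(34 + I))
sqrt(M(26) + h(-148, -704)) = sqrt(-411 + (7 - 148)*(34 - 148)) = sqrt(-411 - 141*(-114)) = sqrt(-411 + 16074) = sqrt(15663)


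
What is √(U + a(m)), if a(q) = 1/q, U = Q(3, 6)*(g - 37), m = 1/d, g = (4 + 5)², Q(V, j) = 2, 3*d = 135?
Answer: √133 ≈ 11.533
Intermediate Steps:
d = 45 (d = (⅓)*135 = 45)
g = 81 (g = 9² = 81)
m = 1/45 ≈ 0.022222
U = 88 (U = 2*(81 - 37) = 2*44 = 88)
a(q) = 1/q
√(U + a(m)) = √(88 + 1/(1/45)) = √(88 + 45) = √133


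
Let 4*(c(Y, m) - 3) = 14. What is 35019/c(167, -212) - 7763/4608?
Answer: 322634185/59904 ≈ 5385.9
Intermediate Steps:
c(Y, m) = 13/2 (c(Y, m) = 3 + (¼)*14 = 3 + 7/2 = 13/2)
35019/c(167, -212) - 7763/4608 = 35019/(13/2) - 7763/4608 = 35019*(2/13) - 7763*1/4608 = 70038/13 - 7763/4608 = 322634185/59904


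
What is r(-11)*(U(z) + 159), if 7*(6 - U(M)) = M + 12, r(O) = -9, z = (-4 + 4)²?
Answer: -10287/7 ≈ -1469.6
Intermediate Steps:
z = 0 (z = 0² = 0)
U(M) = 30/7 - M/7 (U(M) = 6 - (M + 12)/7 = 6 - (12 + M)/7 = 6 + (-12/7 - M/7) = 30/7 - M/7)
r(-11)*(U(z) + 159) = -9*((30/7 - ⅐*0) + 159) = -9*((30/7 + 0) + 159) = -9*(30/7 + 159) = -9*1143/7 = -10287/7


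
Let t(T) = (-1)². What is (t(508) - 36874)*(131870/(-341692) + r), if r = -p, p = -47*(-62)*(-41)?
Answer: -752636523741237/170846 ≈ -4.4053e+9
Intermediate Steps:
p = -119474 (p = 2914*(-41) = -119474)
t(T) = 1
r = 119474 (r = -1*(-119474) = 119474)
(t(508) - 36874)*(131870/(-341692) + r) = (1 - 36874)*(131870/(-341692) + 119474) = -36873*(131870*(-1/341692) + 119474) = -36873*(-65935/170846 + 119474) = -36873*20411589069/170846 = -752636523741237/170846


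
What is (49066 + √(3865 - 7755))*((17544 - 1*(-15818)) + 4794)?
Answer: 1872162296 + 38156*I*√3890 ≈ 1.8722e+9 + 2.3798e+6*I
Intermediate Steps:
(49066 + √(3865 - 7755))*((17544 - 1*(-15818)) + 4794) = (49066 + √(-3890))*((17544 + 15818) + 4794) = (49066 + I*√3890)*(33362 + 4794) = (49066 + I*√3890)*38156 = 1872162296 + 38156*I*√3890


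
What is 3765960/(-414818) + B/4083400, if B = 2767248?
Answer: -889376048946/105866738825 ≈ -8.4009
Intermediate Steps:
3765960/(-414818) + B/4083400 = 3765960/(-414818) + 2767248/4083400 = 3765960*(-1/414818) + 2767248*(1/4083400) = -1882980/207409 + 345906/510425 = -889376048946/105866738825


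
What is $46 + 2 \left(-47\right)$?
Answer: $-48$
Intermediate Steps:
$46 + 2 \left(-47\right) = 46 - 94 = -48$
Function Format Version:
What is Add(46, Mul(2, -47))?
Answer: -48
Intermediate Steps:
Add(46, Mul(2, -47)) = Add(46, -94) = -48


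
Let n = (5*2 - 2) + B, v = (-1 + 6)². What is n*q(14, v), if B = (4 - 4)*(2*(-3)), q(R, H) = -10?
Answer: -80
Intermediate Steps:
v = 25 (v = 5² = 25)
B = 0 (B = 0*(-6) = 0)
n = 8 (n = (5*2 - 2) + 0 = (10 - 2) + 0 = 8 + 0 = 8)
n*q(14, v) = 8*(-10) = -80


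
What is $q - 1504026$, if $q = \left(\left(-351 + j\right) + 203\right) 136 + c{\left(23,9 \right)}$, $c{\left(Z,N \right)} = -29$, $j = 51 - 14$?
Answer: $-1519151$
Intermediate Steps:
$j = 37$ ($j = 51 - 14 = 37$)
$q = -15125$ ($q = \left(\left(-351 + 37\right) + 203\right) 136 - 29 = \left(-314 + 203\right) 136 - 29 = \left(-111\right) 136 - 29 = -15096 - 29 = -15125$)
$q - 1504026 = -15125 - 1504026 = -1519151$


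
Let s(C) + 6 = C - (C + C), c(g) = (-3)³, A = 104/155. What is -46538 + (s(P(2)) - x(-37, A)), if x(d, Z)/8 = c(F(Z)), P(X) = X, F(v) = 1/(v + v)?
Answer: -46330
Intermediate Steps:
A = 104/155 (A = 104*(1/155) = 104/155 ≈ 0.67097)
F(v) = 1/(2*v)
c(g) = -27
s(C) = -6 - C (s(C) = -6 + (C - (C + C)) = -6 + (C - 2*C) = -6 - C)
x(d, Z) = -216 (x(d, Z) = 8*(-27) = -216)
-46538 + (s(P(2)) - x(-37, A)) = -46538 + ((-6 - 1*2) - 1*(-216)) = -46538 + ((-6 - 2) + 216) = -46538 + (-8 + 216) = -46538 + 208 = -46330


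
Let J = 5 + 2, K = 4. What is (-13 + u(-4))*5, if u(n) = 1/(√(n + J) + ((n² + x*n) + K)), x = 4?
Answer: -825/13 - 5*√3/13 ≈ -64.128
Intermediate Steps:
J = 7
u(n) = 1/(4 + n² + √(7 + n) + 4*n) (u(n) = 1/(√(n + 7) + ((n² + 4*n) + 4)) = 1/(√(7 + n) + (4 + n² + 4*n)) = 1/(4 + n² + √(7 + n) + 4*n))
(-13 + u(-4))*5 = (-13 + 1/(4 + (-4)² + √(7 - 4) + 4*(-4)))*5 = (-13 + 1/(4 + 16 + √3 - 16))*5 = (-13 + 1/(4 + √3))*5 = -65 + 5/(4 + √3)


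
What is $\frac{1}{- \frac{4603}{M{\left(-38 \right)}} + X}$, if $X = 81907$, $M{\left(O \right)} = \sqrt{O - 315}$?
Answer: $\frac{28913171}{2368212284706} - \frac{4603 i \sqrt{353}}{2368212284706} \approx 1.2209 \cdot 10^{-5} - 3.6518 \cdot 10^{-8} i$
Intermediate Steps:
$M{\left(O \right)} = \sqrt{-315 + O}$
$\frac{1}{- \frac{4603}{M{\left(-38 \right)}} + X} = \frac{1}{- \frac{4603}{\sqrt{-315 - 38}} + 81907} = \frac{1}{- \frac{4603}{\sqrt{-353}} + 81907} = \frac{1}{- \frac{4603}{i \sqrt{353}} + 81907} = \frac{1}{- 4603 \left(- \frac{i \sqrt{353}}{353}\right) + 81907} = \frac{1}{\frac{4603 i \sqrt{353}}{353} + 81907} = \frac{1}{81907 + \frac{4603 i \sqrt{353}}{353}}$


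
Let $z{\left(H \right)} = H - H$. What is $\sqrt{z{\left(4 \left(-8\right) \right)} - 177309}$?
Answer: $9 i \sqrt{2189} \approx 421.08 i$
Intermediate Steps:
$z{\left(H \right)} = 0$
$\sqrt{z{\left(4 \left(-8\right) \right)} - 177309} = \sqrt{0 - 177309} = \sqrt{-177309} = 9 i \sqrt{2189}$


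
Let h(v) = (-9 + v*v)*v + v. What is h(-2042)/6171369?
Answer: -8514641752/6171369 ≈ -1379.7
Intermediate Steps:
h(v) = v + v*(-9 + v²) (h(v) = (-9 + v²)*v + v = v*(-9 + v²) + v = v + v*(-9 + v²))
h(-2042)/6171369 = -2042*(-8 + (-2042)²)/6171369 = -2042*(-8 + 4169764)*(1/6171369) = -2042*4169756*(1/6171369) = -8514641752*1/6171369 = -8514641752/6171369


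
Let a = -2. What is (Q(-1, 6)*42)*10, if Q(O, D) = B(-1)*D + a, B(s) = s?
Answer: -3360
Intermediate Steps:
Q(O, D) = -2 - D (Q(O, D) = -D - 2 = -2 - D)
(Q(-1, 6)*42)*10 = ((-2 - 1*6)*42)*10 = ((-2 - 6)*42)*10 = -8*42*10 = -336*10 = -3360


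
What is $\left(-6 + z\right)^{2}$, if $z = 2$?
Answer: $16$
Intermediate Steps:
$\left(-6 + z\right)^{2} = \left(-6 + 2\right)^{2} = \left(-4\right)^{2} = 16$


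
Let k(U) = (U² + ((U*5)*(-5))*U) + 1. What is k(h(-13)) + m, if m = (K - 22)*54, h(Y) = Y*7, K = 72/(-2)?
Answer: -201875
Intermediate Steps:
K = -36 (K = 72*(-½) = -36)
h(Y) = 7*Y
m = -3132 (m = (-36 - 22)*54 = -58*54 = -3132)
k(U) = 1 - 24*U² (k(U) = (U² + ((5*U)*(-5))*U) + 1 = (U² + (-25*U)*U) + 1 = (U² - 25*U²) + 1 = -24*U² + 1 = 1 - 24*U²)
k(h(-13)) + m = (1 - 24*(7*(-13))²) - 3132 = (1 - 24*(-91)²) - 3132 = (1 - 24*8281) - 3132 = (1 - 198744) - 3132 = -198743 - 3132 = -201875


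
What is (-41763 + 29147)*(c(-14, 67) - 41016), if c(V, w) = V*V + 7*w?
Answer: 509068216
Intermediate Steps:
c(V, w) = V² + 7*w
(-41763 + 29147)*(c(-14, 67) - 41016) = (-41763 + 29147)*(((-14)² + 7*67) - 41016) = -12616*((196 + 469) - 41016) = -12616*(665 - 41016) = -12616*(-40351) = 509068216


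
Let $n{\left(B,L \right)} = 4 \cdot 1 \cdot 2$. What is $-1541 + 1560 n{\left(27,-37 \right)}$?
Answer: $10939$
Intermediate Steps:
$n{\left(B,L \right)} = 8$ ($n{\left(B,L \right)} = 4 \cdot 2 = 8$)
$-1541 + 1560 n{\left(27,-37 \right)} = -1541 + 1560 \cdot 8 = -1541 + 12480 = 10939$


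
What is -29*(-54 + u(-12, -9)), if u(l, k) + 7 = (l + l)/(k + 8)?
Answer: 1073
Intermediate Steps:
u(l, k) = -7 + 2*l/(8 + k) (u(l, k) = -7 + (l + l)/(k + 8) = -7 + (2*l)/(8 + k) = -7 + 2*l/(8 + k))
-29*(-54 + u(-12, -9)) = -29*(-54 + (-56 - 7*(-9) + 2*(-12))/(8 - 9)) = -29*(-54 + (-56 + 63 - 24)/(-1)) = -29*(-54 - 1*(-17)) = -29*(-54 + 17) = -29*(-37) = 1073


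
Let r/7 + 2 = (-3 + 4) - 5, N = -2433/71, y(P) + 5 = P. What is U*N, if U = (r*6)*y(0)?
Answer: -3065580/71 ≈ -43177.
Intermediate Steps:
y(P) = -5 + P
N = -2433/71 (N = -2433*1/71 = -2433/71 ≈ -34.268)
r = -42 (r = -14 + 7*((-3 + 4) - 5) = -14 + 7*(1 - 5) = -14 + 7*(-4) = -14 - 28 = -42)
U = 1260 (U = (-42*6)*(-5 + 0) = -252*(-5) = 1260)
U*N = 1260*(-2433/71) = -3065580/71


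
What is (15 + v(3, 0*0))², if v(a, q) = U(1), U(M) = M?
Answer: 256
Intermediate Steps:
v(a, q) = 1
(15 + v(3, 0*0))² = (15 + 1)² = 16² = 256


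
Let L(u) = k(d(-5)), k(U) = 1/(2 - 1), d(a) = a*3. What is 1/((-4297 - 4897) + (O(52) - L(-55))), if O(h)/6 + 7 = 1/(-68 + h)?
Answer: -8/73899 ≈ -0.00010826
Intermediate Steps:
d(a) = 3*a
O(h) = -42 + 6/(-68 + h)
k(U) = 1 (k(U) = 1/1 = 1)
L(u) = 1
1/((-4297 - 4897) + (O(52) - L(-55))) = 1/((-4297 - 4897) + (6*(477 - 7*52)/(-68 + 52) - 1*1)) = 1/(-9194 + (6*(477 - 364)/(-16) - 1)) = 1/(-9194 + (6*(-1/16)*113 - 1)) = 1/(-9194 + (-339/8 - 1)) = 1/(-9194 - 347/8) = 1/(-73899/8) = -8/73899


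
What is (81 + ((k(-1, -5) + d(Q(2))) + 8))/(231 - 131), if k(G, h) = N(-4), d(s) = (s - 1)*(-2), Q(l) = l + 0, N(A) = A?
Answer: 83/100 ≈ 0.83000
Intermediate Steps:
Q(l) = l
d(s) = 2 - 2*s (d(s) = (-1 + s)*(-2) = 2 - 2*s)
k(G, h) = -4
(81 + ((k(-1, -5) + d(Q(2))) + 8))/(231 - 131) = (81 + ((-4 + (2 - 2*2)) + 8))/(231 - 131) = (81 + ((-4 + (2 - 4)) + 8))/100 = (81 + ((-4 - 2) + 8))*(1/100) = (81 + (-6 + 8))*(1/100) = (81 + 2)*(1/100) = 83*(1/100) = 83/100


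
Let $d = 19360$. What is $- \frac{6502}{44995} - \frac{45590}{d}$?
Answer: $- \frac{217720077}{87110320} \approx -2.4994$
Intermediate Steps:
$- \frac{6502}{44995} - \frac{45590}{d} = - \frac{6502}{44995} - \frac{45590}{19360} = \left(-6502\right) \frac{1}{44995} - \frac{4559}{1936} = - \frac{6502}{44995} - \frac{4559}{1936} = - \frac{217720077}{87110320}$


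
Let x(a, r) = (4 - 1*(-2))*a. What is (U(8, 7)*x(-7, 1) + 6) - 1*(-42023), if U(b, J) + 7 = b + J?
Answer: 41693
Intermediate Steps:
x(a, r) = 6*a (x(a, r) = (4 + 2)*a = 6*a)
U(b, J) = -7 + J + b (U(b, J) = -7 + (b + J) = -7 + (J + b) = -7 + J + b)
(U(8, 7)*x(-7, 1) + 6) - 1*(-42023) = ((-7 + 7 + 8)*(6*(-7)) + 6) - 1*(-42023) = (8*(-42) + 6) + 42023 = (-336 + 6) + 42023 = -330 + 42023 = 41693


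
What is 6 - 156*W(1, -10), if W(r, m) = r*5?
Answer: -774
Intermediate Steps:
W(r, m) = 5*r
6 - 156*W(1, -10) = 6 - 780 = -774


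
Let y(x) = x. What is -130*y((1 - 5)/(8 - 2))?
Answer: 260/3 ≈ 86.667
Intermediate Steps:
-130*y((1 - 5)/(8 - 2)) = -130*(1 - 5)/(8 - 2) = -(-520)/6 = -130*(-⅔) = 260/3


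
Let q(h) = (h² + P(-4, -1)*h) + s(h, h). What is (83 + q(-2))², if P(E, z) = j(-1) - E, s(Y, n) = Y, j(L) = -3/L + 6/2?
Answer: 4225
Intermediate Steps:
j(L) = 3 - 3/L (j(L) = -3/L + 6*(½) = -3/L + 3 = 3 - 3/L)
P(E, z) = 6 - E (P(E, z) = (3 - 3/(-1)) - E = (3 - 3*(-1)) - E = (3 + 3) - E = 6 - E)
q(h) = h² + 11*h (q(h) = (h² + (6 - 1*(-4))*h) + h = (h² + (6 + 4)*h) + h = (h² + 10*h) + h = h² + 11*h)
(83 + q(-2))² = (83 - 2*(11 - 2))² = (83 - 2*9)² = (83 - 18)² = 65² = 4225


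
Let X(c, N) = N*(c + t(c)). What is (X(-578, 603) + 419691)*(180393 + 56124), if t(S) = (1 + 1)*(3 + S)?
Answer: -147182873481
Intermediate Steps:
t(S) = 6 + 2*S (t(S) = 2*(3 + S) = 6 + 2*S)
X(c, N) = N*(6 + 3*c) (X(c, N) = N*(c + (6 + 2*c)) = N*(6 + 3*c))
(X(-578, 603) + 419691)*(180393 + 56124) = (3*603*(2 - 578) + 419691)*(180393 + 56124) = (3*603*(-576) + 419691)*236517 = (-1041984 + 419691)*236517 = -622293*236517 = -147182873481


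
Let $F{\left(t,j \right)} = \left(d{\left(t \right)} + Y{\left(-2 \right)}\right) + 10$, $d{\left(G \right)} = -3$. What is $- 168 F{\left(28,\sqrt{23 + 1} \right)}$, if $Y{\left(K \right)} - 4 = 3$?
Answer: $-2352$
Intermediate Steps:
$Y{\left(K \right)} = 7$ ($Y{\left(K \right)} = 4 + 3 = 7$)
$F{\left(t,j \right)} = 14$ ($F{\left(t,j \right)} = \left(-3 + 7\right) + 10 = 4 + 10 = 14$)
$- 168 F{\left(28,\sqrt{23 + 1} \right)} = \left(-168\right) 14 = -2352$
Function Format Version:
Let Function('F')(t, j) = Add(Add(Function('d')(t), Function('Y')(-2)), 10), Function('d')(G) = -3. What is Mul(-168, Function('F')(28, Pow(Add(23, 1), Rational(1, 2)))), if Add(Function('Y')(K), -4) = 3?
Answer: -2352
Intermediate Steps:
Function('Y')(K) = 7 (Function('Y')(K) = Add(4, 3) = 7)
Function('F')(t, j) = 14 (Function('F')(t, j) = Add(Add(-3, 7), 10) = Add(4, 10) = 14)
Mul(-168, Function('F')(28, Pow(Add(23, 1), Rational(1, 2)))) = Mul(-168, 14) = -2352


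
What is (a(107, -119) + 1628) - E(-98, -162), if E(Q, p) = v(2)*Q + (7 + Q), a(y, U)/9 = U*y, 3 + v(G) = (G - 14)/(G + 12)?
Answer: -113256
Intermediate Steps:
v(G) = -3 + (-14 + G)/(12 + G) (v(G) = -3 + (G - 14)/(G + 12) = -3 + (-14 + G)/(12 + G))
a(y, U) = 9*U*y (a(y, U) = 9*(U*y) = 9*U*y)
E(Q, p) = 7 - 20*Q/7 (E(Q, p) = (2*(-25 - 1*2)/(12 + 2))*Q + (7 + Q) = (2*(-25 - 2)/14)*Q + (7 + Q) = (2*(1/14)*(-27))*Q + (7 + Q) = -27*Q/7 + (7 + Q) = 7 - 20*Q/7)
(a(107, -119) + 1628) - E(-98, -162) = (9*(-119)*107 + 1628) - (7 - 20/7*(-98)) = (-114597 + 1628) - (7 + 280) = -112969 - 1*287 = -112969 - 287 = -113256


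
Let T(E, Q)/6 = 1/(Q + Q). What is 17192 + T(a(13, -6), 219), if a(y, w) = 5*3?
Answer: 1255017/73 ≈ 17192.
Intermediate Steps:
a(y, w) = 15
T(E, Q) = 3/Q (T(E, Q) = 6/(Q + Q) = 6/((2*Q)) = 6*(1/(2*Q)) = 3/Q)
17192 + T(a(13, -6), 219) = 17192 + 3/219 = 17192 + 3*(1/219) = 17192 + 1/73 = 1255017/73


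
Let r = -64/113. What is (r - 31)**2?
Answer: 12723489/12769 ≈ 996.44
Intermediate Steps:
r = -64/113 (r = -64*1/113 = -64/113 ≈ -0.56637)
(r - 31)**2 = (-64/113 - 31)**2 = (-3567/113)**2 = 12723489/12769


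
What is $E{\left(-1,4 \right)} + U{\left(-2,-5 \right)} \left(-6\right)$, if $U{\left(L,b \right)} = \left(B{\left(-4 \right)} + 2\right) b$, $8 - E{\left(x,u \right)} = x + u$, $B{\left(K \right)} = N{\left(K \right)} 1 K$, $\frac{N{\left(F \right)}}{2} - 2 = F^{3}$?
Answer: $14945$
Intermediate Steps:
$N{\left(F \right)} = 4 + 2 F^{3}$
$B{\left(K \right)} = K \left(4 + 2 K^{3}\right)$ ($B{\left(K \right)} = \left(4 + 2 K^{3}\right) 1 K = \left(4 + 2 K^{3}\right) K = K \left(4 + 2 K^{3}\right)$)
$E{\left(x,u \right)} = 8 - u - x$ ($E{\left(x,u \right)} = 8 - \left(x + u\right) = 8 - \left(u + x\right) = 8 - u - x$)
$U{\left(L,b \right)} = 498 b$ ($U{\left(L,b \right)} = \left(2 \left(-4\right) \left(2 + \left(-4\right)^{3}\right) + 2\right) b = \left(2 \left(-4\right) \left(2 - 64\right) + 2\right) b = \left(2 \left(-4\right) \left(-62\right) + 2\right) b = \left(496 + 2\right) b = 498 b$)
$E{\left(-1,4 \right)} + U{\left(-2,-5 \right)} \left(-6\right) = \left(8 - 4 - -1\right) + 498 \left(-5\right) \left(-6\right) = \left(8 - 4 + 1\right) - -14940 = 5 + 14940 = 14945$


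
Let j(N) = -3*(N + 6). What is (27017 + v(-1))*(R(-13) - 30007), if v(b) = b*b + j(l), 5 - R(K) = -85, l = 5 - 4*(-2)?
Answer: -806592237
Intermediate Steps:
l = 13 (l = 5 + 8 = 13)
R(K) = 90 (R(K) = 5 - 1*(-85) = 5 + 85 = 90)
j(N) = -18 - 3*N (j(N) = -3*(6 + N) = -18 - 3*N)
v(b) = -57 + b**2 (v(b) = b*b + (-18 - 3*13) = b**2 + (-18 - 39) = b**2 - 57 = -57 + b**2)
(27017 + v(-1))*(R(-13) - 30007) = (27017 + (-57 + (-1)**2))*(90 - 30007) = (27017 + (-57 + 1))*(-29917) = (27017 - 56)*(-29917) = 26961*(-29917) = -806592237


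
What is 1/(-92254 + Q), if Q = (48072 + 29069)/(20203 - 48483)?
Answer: -28280/2609020261 ≈ -1.0839e-5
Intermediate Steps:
Q = -77141/28280 (Q = 77141/(-28280) = 77141*(-1/28280) = -77141/28280 ≈ -2.7278)
1/(-92254 + Q) = 1/(-92254 - 77141/28280) = 1/(-2609020261/28280) = -28280/2609020261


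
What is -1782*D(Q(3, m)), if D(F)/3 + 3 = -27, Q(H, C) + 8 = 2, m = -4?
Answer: 160380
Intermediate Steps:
Q(H, C) = -6 (Q(H, C) = -8 + 2 = -6)
D(F) = -90 (D(F) = -9 + 3*(-27) = -9 - 81 = -90)
-1782*D(Q(3, m)) = -1782*(-90) = 160380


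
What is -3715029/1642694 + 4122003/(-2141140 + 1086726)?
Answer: -2672092046022/433019887829 ≈ -6.1708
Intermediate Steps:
-3715029/1642694 + 4122003/(-2141140 + 1086726) = -3715029*1/1642694 + 4122003/(-1054414) = -3715029/1642694 + 4122003*(-1/1054414) = -3715029/1642694 - 4122003/1054414 = -2672092046022/433019887829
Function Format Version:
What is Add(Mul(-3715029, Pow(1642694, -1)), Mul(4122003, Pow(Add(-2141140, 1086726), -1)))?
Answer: Rational(-2672092046022, 433019887829) ≈ -6.1708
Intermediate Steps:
Add(Mul(-3715029, Pow(1642694, -1)), Mul(4122003, Pow(Add(-2141140, 1086726), -1))) = Add(Mul(-3715029, Rational(1, 1642694)), Mul(4122003, Pow(-1054414, -1))) = Add(Rational(-3715029, 1642694), Mul(4122003, Rational(-1, 1054414))) = Add(Rational(-3715029, 1642694), Rational(-4122003, 1054414)) = Rational(-2672092046022, 433019887829)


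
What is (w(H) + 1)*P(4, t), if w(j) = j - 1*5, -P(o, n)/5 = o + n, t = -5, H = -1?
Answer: -25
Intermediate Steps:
P(o, n) = -5*n - 5*o (P(o, n) = -5*(o + n) = -5*(n + o) = -5*n - 5*o)
w(j) = -5 + j (w(j) = j - 5 = -5 + j)
(w(H) + 1)*P(4, t) = ((-5 - 1) + 1)*(-5*(-5) - 5*4) = (-6 + 1)*(25 - 20) = -5*5 = -25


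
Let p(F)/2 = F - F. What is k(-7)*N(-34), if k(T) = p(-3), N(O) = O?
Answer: 0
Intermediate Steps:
p(F) = 0 (p(F) = 2*(F - F) = 2*0 = 0)
k(T) = 0
k(-7)*N(-34) = 0*(-34) = 0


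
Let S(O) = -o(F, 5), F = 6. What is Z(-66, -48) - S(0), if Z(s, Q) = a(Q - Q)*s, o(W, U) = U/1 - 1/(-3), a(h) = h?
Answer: 16/3 ≈ 5.3333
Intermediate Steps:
o(W, U) = ⅓ + U (o(W, U) = U*1 - 1*(-⅓) = U + ⅓ = ⅓ + U)
Z(s, Q) = 0 (Z(s, Q) = (Q - Q)*s = 0*s = 0)
S(O) = -16/3 (S(O) = -(⅓ + 5) = -1*16/3 = -16/3)
Z(-66, -48) - S(0) = 0 - 1*(-16/3) = 0 + 16/3 = 16/3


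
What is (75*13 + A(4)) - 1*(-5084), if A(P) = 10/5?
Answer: 6061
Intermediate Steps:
A(P) = 2 (A(P) = 10*(⅕) = 2)
(75*13 + A(4)) - 1*(-5084) = (75*13 + 2) - 1*(-5084) = (975 + 2) + 5084 = 977 + 5084 = 6061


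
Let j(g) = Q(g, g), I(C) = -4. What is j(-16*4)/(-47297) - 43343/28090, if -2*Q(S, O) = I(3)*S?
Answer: -2046398351/1328572730 ≈ -1.5403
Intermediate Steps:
Q(S, O) = 2*S (Q(S, O) = -(-2)*S = 2*S)
j(g) = 2*g
j(-16*4)/(-47297) - 43343/28090 = (2*(-16*4))/(-47297) - 43343/28090 = (2*(-64))*(-1/47297) - 43343*1/28090 = -128*(-1/47297) - 43343/28090 = 128/47297 - 43343/28090 = -2046398351/1328572730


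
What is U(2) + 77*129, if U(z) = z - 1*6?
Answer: 9929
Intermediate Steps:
U(z) = -6 + z (U(z) = z - 6 = -6 + z)
U(2) + 77*129 = (-6 + 2) + 77*129 = -4 + 9933 = 9929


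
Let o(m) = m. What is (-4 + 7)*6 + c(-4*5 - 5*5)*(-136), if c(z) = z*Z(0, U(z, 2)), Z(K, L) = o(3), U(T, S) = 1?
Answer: 18378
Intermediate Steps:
Z(K, L) = 3
c(z) = 3*z (c(z) = z*3 = 3*z)
(-4 + 7)*6 + c(-4*5 - 5*5)*(-136) = (-4 + 7)*6 + (3*(-4*5 - 5*5))*(-136) = 3*6 + (3*(-20 - 25))*(-136) = 18 + (3*(-45))*(-136) = 18 - 135*(-136) = 18 + 18360 = 18378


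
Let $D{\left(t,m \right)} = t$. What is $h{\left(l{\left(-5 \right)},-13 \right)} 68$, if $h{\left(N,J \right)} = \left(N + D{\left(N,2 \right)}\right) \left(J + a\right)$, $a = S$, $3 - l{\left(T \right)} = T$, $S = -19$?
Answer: $-34816$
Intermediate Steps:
$l{\left(T \right)} = 3 - T$
$a = -19$
$h{\left(N,J \right)} = 2 N \left(-19 + J\right)$ ($h{\left(N,J \right)} = \left(N + N\right) \left(J - 19\right) = 2 N \left(-19 + J\right)$)
$h{\left(l{\left(-5 \right)},-13 \right)} 68 = 2 \left(3 - -5\right) \left(-19 - 13\right) 68 = 2 \left(3 + 5\right) \left(-32\right) 68 = 2 \cdot 8 \left(-32\right) 68 = \left(-512\right) 68 = -34816$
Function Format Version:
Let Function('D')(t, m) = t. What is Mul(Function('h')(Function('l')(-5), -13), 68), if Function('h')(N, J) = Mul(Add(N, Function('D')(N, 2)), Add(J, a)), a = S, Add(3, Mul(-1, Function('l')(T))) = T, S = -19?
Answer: -34816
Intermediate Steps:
Function('l')(T) = Add(3, Mul(-1, T))
a = -19
Function('h')(N, J) = Mul(2, N, Add(-19, J)) (Function('h')(N, J) = Mul(Add(N, N), Add(J, -19)) = Mul(Mul(2, N), Add(-19, J)) = Mul(2, N, Add(-19, J)))
Mul(Function('h')(Function('l')(-5), -13), 68) = Mul(Mul(2, Add(3, Mul(-1, -5)), Add(-19, -13)), 68) = Mul(Mul(2, Add(3, 5), -32), 68) = Mul(Mul(2, 8, -32), 68) = Mul(-512, 68) = -34816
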